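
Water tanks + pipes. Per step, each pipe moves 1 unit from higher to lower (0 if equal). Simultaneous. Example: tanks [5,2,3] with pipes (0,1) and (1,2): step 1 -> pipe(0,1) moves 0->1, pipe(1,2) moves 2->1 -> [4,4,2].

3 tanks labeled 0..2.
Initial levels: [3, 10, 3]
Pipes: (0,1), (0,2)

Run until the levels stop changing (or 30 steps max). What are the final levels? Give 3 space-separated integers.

Answer: 4 6 6

Derivation:
Step 1: flows [1->0,0=2] -> levels [4 9 3]
Step 2: flows [1->0,0->2] -> levels [4 8 4]
Step 3: flows [1->0,0=2] -> levels [5 7 4]
Step 4: flows [1->0,0->2] -> levels [5 6 5]
Step 5: flows [1->0,0=2] -> levels [6 5 5]
Step 6: flows [0->1,0->2] -> levels [4 6 6]
Step 7: flows [1->0,2->0] -> levels [6 5 5]
  -> period-2 cycle: step 7 state = step 5 state; never stabilizes
  -> state at step 30: (30-5) mod 2 = 1, same as step 6 -> [4 6 6]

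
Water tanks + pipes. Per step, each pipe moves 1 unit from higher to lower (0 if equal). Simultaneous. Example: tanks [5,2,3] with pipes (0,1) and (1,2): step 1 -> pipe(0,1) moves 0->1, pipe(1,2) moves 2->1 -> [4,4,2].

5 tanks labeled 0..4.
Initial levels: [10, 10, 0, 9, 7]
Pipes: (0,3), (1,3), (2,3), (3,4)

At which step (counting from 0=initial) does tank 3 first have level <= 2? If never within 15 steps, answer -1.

Answer: -1

Derivation:
Step 1: flows [0->3,1->3,3->2,3->4] -> levels [9 9 1 9 8]
Step 2: flows [0=3,1=3,3->2,3->4] -> levels [9 9 2 7 9]
Step 3: flows [0->3,1->3,3->2,4->3] -> levels [8 8 3 9 8]
Step 4: flows [3->0,3->1,3->2,3->4] -> levels [9 9 4 5 9]
Step 5: flows [0->3,1->3,3->2,4->3] -> levels [8 8 5 7 8]
Step 6: flows [0->3,1->3,3->2,4->3] -> levels [7 7 6 9 7]
Step 7: flows [3->0,3->1,3->2,3->4] -> levels [8 8 7 5 8]
Step 8: flows [0->3,1->3,2->3,4->3] -> levels [7 7 6 9 7]
  -> period-2 cycle (repeats step 6); tank 3 never drops to <=2
Tank 3 never reaches <=2 within 15 steps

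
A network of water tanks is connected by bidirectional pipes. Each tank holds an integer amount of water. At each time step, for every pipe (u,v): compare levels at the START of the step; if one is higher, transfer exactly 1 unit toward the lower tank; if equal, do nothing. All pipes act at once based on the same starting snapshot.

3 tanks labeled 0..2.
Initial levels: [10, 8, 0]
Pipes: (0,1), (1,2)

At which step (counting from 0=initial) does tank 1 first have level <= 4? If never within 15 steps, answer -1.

Answer: -1

Derivation:
Step 1: flows [0->1,1->2] -> levels [9 8 1]
Step 2: flows [0->1,1->2] -> levels [8 8 2]
Step 3: flows [0=1,1->2] -> levels [8 7 3]
Step 4: flows [0->1,1->2] -> levels [7 7 4]
Step 5: flows [0=1,1->2] -> levels [7 6 5]
Step 6: flows [0->1,1->2] -> levels [6 6 6]
Step 7: flows [0=1,1=2] -> levels [6 6 6]
  -> stable; tank 1 stays at 6 > 4
Tank 1 never reaches <=4 within 15 steps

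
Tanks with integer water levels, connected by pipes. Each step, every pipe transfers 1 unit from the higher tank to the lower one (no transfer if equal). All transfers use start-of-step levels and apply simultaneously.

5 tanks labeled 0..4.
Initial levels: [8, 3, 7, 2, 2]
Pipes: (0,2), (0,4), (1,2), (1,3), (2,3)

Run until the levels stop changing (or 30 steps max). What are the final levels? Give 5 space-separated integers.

Step 1: flows [0->2,0->4,2->1,1->3,2->3] -> levels [6 3 6 4 3]
Step 2: flows [0=2,0->4,2->1,3->1,2->3] -> levels [5 5 4 4 4]
Step 3: flows [0->2,0->4,1->2,1->3,2=3] -> levels [3 3 6 5 5]
Step 4: flows [2->0,4->0,2->1,3->1,2->3] -> levels [5 5 3 5 4]
Step 5: flows [0->2,0->4,1->2,1=3,3->2] -> levels [3 4 6 4 5]
Step 6: flows [2->0,4->0,2->1,1=3,2->3] -> levels [5 5 3 5 4]
  -> period-2 cycle: step 6 state = step 4 state; never stabilizes
  -> state at step 30: (30-4) mod 2 = 0, same as step 4 -> [5 5 3 5 4]

Answer: 5 5 3 5 4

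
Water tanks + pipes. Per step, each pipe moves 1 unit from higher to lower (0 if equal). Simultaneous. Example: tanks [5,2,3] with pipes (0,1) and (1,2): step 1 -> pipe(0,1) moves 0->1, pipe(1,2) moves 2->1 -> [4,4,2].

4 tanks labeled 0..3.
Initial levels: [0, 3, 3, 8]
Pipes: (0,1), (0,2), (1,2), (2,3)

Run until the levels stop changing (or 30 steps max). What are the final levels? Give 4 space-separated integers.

Step 1: flows [1->0,2->0,1=2,3->2] -> levels [2 2 3 7]
Step 2: flows [0=1,2->0,2->1,3->2] -> levels [3 3 2 6]
Step 3: flows [0=1,0->2,1->2,3->2] -> levels [2 2 5 5]
Step 4: flows [0=1,2->0,2->1,2=3] -> levels [3 3 3 5]
Step 5: flows [0=1,0=2,1=2,3->2] -> levels [3 3 4 4]
Step 6: flows [0=1,2->0,2->1,2=3] -> levels [4 4 2 4]
Step 7: flows [0=1,0->2,1->2,3->2] -> levels [3 3 5 3]
Step 8: flows [0=1,2->0,2->1,2->3] -> levels [4 4 2 4]
  -> period-2 cycle: step 8 state = step 6 state; never stabilizes
  -> state at step 30: (30-6) mod 2 = 0, same as step 6 -> [4 4 2 4]

Answer: 4 4 2 4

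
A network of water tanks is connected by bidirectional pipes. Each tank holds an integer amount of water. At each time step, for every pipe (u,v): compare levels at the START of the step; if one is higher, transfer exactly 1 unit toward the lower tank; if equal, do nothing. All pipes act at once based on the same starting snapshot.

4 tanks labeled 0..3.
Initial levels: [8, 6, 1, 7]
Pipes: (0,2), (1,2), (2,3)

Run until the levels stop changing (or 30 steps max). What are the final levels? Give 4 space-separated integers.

Answer: 6 4 7 5

Derivation:
Step 1: flows [0->2,1->2,3->2] -> levels [7 5 4 6]
Step 2: flows [0->2,1->2,3->2] -> levels [6 4 7 5]
Step 3: flows [2->0,2->1,2->3] -> levels [7 5 4 6]
  -> period-2 cycle: step 3 state = step 1 state; never stabilizes
  -> state at step 30: (30-1) mod 2 = 1, same as step 2 -> [6 4 7 5]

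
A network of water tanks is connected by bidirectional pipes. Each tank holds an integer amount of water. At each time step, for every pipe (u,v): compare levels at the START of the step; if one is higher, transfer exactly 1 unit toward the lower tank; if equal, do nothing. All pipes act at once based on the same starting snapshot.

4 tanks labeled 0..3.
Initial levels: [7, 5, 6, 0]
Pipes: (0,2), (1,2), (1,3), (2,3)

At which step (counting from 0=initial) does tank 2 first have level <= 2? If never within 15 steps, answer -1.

Step 1: flows [0->2,2->1,1->3,2->3] -> levels [6 5 5 2]
Step 2: flows [0->2,1=2,1->3,2->3] -> levels [5 4 5 4]
Step 3: flows [0=2,2->1,1=3,2->3] -> levels [5 5 3 5]
Step 4: flows [0->2,1->2,1=3,3->2] -> levels [4 4 6 4]
Step 5: flows [2->0,2->1,1=3,2->3] -> levels [5 5 3 5]
  -> period-2 cycle (repeats step 3); tank 2 never drops to <=2
Tank 2 never reaches <=2 within 15 steps

Answer: -1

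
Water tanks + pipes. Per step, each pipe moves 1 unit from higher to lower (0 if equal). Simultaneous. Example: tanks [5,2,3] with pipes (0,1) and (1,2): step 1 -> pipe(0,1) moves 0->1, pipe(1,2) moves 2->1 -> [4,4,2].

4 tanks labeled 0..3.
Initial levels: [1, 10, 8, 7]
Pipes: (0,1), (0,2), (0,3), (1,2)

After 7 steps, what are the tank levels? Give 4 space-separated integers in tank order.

Step 1: flows [1->0,2->0,3->0,1->2] -> levels [4 8 8 6]
Step 2: flows [1->0,2->0,3->0,1=2] -> levels [7 7 7 5]
Step 3: flows [0=1,0=2,0->3,1=2] -> levels [6 7 7 6]
Step 4: flows [1->0,2->0,0=3,1=2] -> levels [8 6 6 6]
Step 5: flows [0->1,0->2,0->3,1=2] -> levels [5 7 7 7]
Step 6: flows [1->0,2->0,3->0,1=2] -> levels [8 6 6 6]
  -> period-2 cycle: step 6 state = step 4 state
  -> state at step 7: (7-4) mod 2 = 1, same as step 5 -> [5 7 7 7]

Answer: 5 7 7 7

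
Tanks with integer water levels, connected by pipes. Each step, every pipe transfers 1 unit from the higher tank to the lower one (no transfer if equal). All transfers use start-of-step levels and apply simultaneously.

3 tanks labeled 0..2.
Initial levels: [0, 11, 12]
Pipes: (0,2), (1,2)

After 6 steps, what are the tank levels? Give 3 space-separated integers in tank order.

Answer: 6 9 8

Derivation:
Step 1: flows [2->0,2->1] -> levels [1 12 10]
Step 2: flows [2->0,1->2] -> levels [2 11 10]
Step 3: flows [2->0,1->2] -> levels [3 10 10]
Step 4: flows [2->0,1=2] -> levels [4 10 9]
Step 5: flows [2->0,1->2] -> levels [5 9 9]
Step 6: flows [2->0,1=2] -> levels [6 9 8]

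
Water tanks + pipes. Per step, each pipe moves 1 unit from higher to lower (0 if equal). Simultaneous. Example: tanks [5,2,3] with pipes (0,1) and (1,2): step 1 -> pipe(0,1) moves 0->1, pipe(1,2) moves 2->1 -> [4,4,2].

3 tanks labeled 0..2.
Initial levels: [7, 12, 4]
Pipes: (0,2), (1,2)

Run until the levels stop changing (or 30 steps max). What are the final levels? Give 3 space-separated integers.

Step 1: flows [0->2,1->2] -> levels [6 11 6]
Step 2: flows [0=2,1->2] -> levels [6 10 7]
Step 3: flows [2->0,1->2] -> levels [7 9 7]
Step 4: flows [0=2,1->2] -> levels [7 8 8]
Step 5: flows [2->0,1=2] -> levels [8 8 7]
Step 6: flows [0->2,1->2] -> levels [7 7 9]
Step 7: flows [2->0,2->1] -> levels [8 8 7]
  -> period-2 cycle: step 7 state = step 5 state; never stabilizes
  -> state at step 30: (30-5) mod 2 = 1, same as step 6 -> [7 7 9]

Answer: 7 7 9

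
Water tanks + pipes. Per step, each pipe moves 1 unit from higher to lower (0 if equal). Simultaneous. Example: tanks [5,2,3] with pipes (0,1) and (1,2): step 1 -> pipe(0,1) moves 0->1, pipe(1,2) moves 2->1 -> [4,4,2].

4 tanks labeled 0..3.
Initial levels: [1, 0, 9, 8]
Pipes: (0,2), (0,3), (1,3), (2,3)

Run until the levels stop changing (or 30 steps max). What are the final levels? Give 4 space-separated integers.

Answer: 5 5 5 3

Derivation:
Step 1: flows [2->0,3->0,3->1,2->3] -> levels [3 1 7 7]
Step 2: flows [2->0,3->0,3->1,2=3] -> levels [5 2 6 5]
Step 3: flows [2->0,0=3,3->1,2->3] -> levels [6 3 4 5]
Step 4: flows [0->2,0->3,3->1,3->2] -> levels [4 4 6 4]
Step 5: flows [2->0,0=3,1=3,2->3] -> levels [5 4 4 5]
Step 6: flows [0->2,0=3,3->1,3->2] -> levels [4 5 6 3]
Step 7: flows [2->0,0->3,1->3,2->3] -> levels [4 4 4 6]
Step 8: flows [0=2,3->0,3->1,3->2] -> levels [5 5 5 3]
Step 9: flows [0=2,0->3,1->3,2->3] -> levels [4 4 4 6]
  -> period-2 cycle: step 9 state = step 7 state; never stabilizes
  -> state at step 30: (30-7) mod 2 = 1, same as step 8 -> [5 5 5 3]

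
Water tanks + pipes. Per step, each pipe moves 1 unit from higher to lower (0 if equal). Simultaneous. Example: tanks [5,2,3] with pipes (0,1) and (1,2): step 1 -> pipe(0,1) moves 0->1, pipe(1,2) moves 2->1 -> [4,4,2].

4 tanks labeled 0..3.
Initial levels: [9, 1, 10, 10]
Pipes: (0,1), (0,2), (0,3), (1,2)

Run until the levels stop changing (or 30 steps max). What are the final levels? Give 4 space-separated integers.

Answer: 6 8 8 8

Derivation:
Step 1: flows [0->1,2->0,3->0,2->1] -> levels [10 3 8 9]
Step 2: flows [0->1,0->2,0->3,2->1] -> levels [7 5 8 10]
Step 3: flows [0->1,2->0,3->0,2->1] -> levels [8 7 6 9]
Step 4: flows [0->1,0->2,3->0,1->2] -> levels [7 7 8 8]
Step 5: flows [0=1,2->0,3->0,2->1] -> levels [9 8 6 7]
Step 6: flows [0->1,0->2,0->3,1->2] -> levels [6 8 8 8]
Step 7: flows [1->0,2->0,3->0,1=2] -> levels [9 7 7 7]
Step 8: flows [0->1,0->2,0->3,1=2] -> levels [6 8 8 8]
  -> period-2 cycle: step 8 state = step 6 state; never stabilizes
  -> state at step 30: (30-6) mod 2 = 0, same as step 6 -> [6 8 8 8]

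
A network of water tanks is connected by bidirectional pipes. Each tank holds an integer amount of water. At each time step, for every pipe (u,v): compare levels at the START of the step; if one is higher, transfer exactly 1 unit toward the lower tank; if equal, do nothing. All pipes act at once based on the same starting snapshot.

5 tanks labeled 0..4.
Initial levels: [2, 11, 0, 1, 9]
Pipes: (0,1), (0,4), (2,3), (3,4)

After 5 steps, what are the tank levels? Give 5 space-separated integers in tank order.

Step 1: flows [1->0,4->0,3->2,4->3] -> levels [4 10 1 1 7]
Step 2: flows [1->0,4->0,2=3,4->3] -> levels [6 9 1 2 5]
Step 3: flows [1->0,0->4,3->2,4->3] -> levels [6 8 2 2 5]
Step 4: flows [1->0,0->4,2=3,4->3] -> levels [6 7 2 3 5]
Step 5: flows [1->0,0->4,3->2,4->3] -> levels [6 6 3 3 5]

Answer: 6 6 3 3 5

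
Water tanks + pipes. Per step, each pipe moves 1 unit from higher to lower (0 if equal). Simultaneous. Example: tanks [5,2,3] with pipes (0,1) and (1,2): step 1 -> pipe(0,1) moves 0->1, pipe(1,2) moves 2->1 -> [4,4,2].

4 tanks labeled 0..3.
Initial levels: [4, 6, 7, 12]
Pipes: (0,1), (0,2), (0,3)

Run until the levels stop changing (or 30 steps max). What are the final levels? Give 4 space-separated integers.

Answer: 5 8 8 8

Derivation:
Step 1: flows [1->0,2->0,3->0] -> levels [7 5 6 11]
Step 2: flows [0->1,0->2,3->0] -> levels [6 6 7 10]
Step 3: flows [0=1,2->0,3->0] -> levels [8 6 6 9]
Step 4: flows [0->1,0->2,3->0] -> levels [7 7 7 8]
Step 5: flows [0=1,0=2,3->0] -> levels [8 7 7 7]
Step 6: flows [0->1,0->2,0->3] -> levels [5 8 8 8]
Step 7: flows [1->0,2->0,3->0] -> levels [8 7 7 7]
  -> period-2 cycle: step 7 state = step 5 state; never stabilizes
  -> state at step 30: (30-5) mod 2 = 1, same as step 6 -> [5 8 8 8]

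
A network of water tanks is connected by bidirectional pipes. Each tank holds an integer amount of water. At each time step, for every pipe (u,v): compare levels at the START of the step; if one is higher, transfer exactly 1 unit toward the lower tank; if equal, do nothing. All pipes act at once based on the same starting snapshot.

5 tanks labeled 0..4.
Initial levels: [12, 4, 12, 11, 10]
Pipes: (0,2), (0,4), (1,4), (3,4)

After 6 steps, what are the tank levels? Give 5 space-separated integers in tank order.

Answer: 11 10 10 10 8

Derivation:
Step 1: flows [0=2,0->4,4->1,3->4] -> levels [11 5 12 10 11]
Step 2: flows [2->0,0=4,4->1,4->3] -> levels [12 6 11 11 9]
Step 3: flows [0->2,0->4,4->1,3->4] -> levels [10 7 12 10 10]
Step 4: flows [2->0,0=4,4->1,3=4] -> levels [11 8 11 10 9]
Step 5: flows [0=2,0->4,4->1,3->4] -> levels [10 9 11 9 10]
Step 6: flows [2->0,0=4,4->1,4->3] -> levels [11 10 10 10 8]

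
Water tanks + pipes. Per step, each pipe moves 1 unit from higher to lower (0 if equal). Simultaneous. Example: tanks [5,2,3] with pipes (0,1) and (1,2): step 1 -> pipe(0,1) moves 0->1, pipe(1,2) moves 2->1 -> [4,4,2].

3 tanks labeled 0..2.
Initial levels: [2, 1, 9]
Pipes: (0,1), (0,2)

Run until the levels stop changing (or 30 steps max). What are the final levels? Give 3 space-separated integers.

Answer: 4 4 4

Derivation:
Step 1: flows [0->1,2->0] -> levels [2 2 8]
Step 2: flows [0=1,2->0] -> levels [3 2 7]
Step 3: flows [0->1,2->0] -> levels [3 3 6]
Step 4: flows [0=1,2->0] -> levels [4 3 5]
Step 5: flows [0->1,2->0] -> levels [4 4 4]
Step 6: flows [0=1,0=2] -> levels [4 4 4]
  -> stable (no change)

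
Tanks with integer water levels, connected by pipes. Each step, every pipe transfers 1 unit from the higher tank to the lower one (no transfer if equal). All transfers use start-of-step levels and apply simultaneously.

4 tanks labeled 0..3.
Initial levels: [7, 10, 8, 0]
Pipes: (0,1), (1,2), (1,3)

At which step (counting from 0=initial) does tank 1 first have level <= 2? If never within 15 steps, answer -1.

Step 1: flows [1->0,1->2,1->3] -> levels [8 7 9 1]
Step 2: flows [0->1,2->1,1->3] -> levels [7 8 8 2]
Step 3: flows [1->0,1=2,1->3] -> levels [8 6 8 3]
Step 4: flows [0->1,2->1,1->3] -> levels [7 7 7 4]
Step 5: flows [0=1,1=2,1->3] -> levels [7 6 7 5]
Step 6: flows [0->1,2->1,1->3] -> levels [6 7 6 6]
Step 7: flows [1->0,1->2,1->3] -> levels [7 4 7 7]
Step 8: flows [0->1,2->1,3->1] -> levels [6 7 6 6]
  -> period-2 cycle (repeats step 6); tank 1 never drops to <=2
Tank 1 never reaches <=2 within 15 steps

Answer: -1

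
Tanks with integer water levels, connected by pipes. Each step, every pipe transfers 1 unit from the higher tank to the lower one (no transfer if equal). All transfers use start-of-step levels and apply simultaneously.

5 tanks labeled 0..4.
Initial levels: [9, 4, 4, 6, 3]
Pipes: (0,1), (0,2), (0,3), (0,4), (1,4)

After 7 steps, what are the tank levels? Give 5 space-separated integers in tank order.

Answer: 7 4 5 5 5

Derivation:
Step 1: flows [0->1,0->2,0->3,0->4,1->4] -> levels [5 4 5 7 5]
Step 2: flows [0->1,0=2,3->0,0=4,4->1] -> levels [5 6 5 6 4]
Step 3: flows [1->0,0=2,3->0,0->4,1->4] -> levels [6 4 5 5 6]
Step 4: flows [0->1,0->2,0->3,0=4,4->1] -> levels [3 6 6 6 5]
Step 5: flows [1->0,2->0,3->0,4->0,1->4] -> levels [7 4 5 5 5]
Step 6: flows [0->1,0->2,0->3,0->4,4->1] -> levels [3 6 6 6 5]
  -> period-2 cycle: step 6 state = step 4 state
  -> state at step 7: (7-4) mod 2 = 1, same as step 5 -> [7 4 5 5 5]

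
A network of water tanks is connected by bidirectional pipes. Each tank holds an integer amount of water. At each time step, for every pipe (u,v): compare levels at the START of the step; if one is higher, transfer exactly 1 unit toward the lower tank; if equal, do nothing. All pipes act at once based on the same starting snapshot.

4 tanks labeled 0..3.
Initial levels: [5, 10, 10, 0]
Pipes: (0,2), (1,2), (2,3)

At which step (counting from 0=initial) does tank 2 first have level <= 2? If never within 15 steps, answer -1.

Answer: -1

Derivation:
Step 1: flows [2->0,1=2,2->3] -> levels [6 10 8 1]
Step 2: flows [2->0,1->2,2->3] -> levels [7 9 7 2]
Step 3: flows [0=2,1->2,2->3] -> levels [7 8 7 3]
Step 4: flows [0=2,1->2,2->3] -> levels [7 7 7 4]
Step 5: flows [0=2,1=2,2->3] -> levels [7 7 6 5]
Step 6: flows [0->2,1->2,2->3] -> levels [6 6 7 6]
Step 7: flows [2->0,2->1,2->3] -> levels [7 7 4 7]
Step 8: flows [0->2,1->2,3->2] -> levels [6 6 7 6]
  -> period-2 cycle (repeats step 6); tank 2 never drops to <=2
Tank 2 never reaches <=2 within 15 steps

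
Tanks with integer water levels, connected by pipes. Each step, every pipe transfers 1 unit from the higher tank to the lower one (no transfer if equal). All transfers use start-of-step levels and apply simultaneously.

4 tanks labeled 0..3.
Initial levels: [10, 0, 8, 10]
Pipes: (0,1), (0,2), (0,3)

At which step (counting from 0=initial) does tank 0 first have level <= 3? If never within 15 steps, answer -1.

Answer: -1

Derivation:
Step 1: flows [0->1,0->2,0=3] -> levels [8 1 9 10]
Step 2: flows [0->1,2->0,3->0] -> levels [9 2 8 9]
Step 3: flows [0->1,0->2,0=3] -> levels [7 3 9 9]
Step 4: flows [0->1,2->0,3->0] -> levels [8 4 8 8]
Step 5: flows [0->1,0=2,0=3] -> levels [7 5 8 8]
Step 6: flows [0->1,2->0,3->0] -> levels [8 6 7 7]
Step 7: flows [0->1,0->2,0->3] -> levels [5 7 8 8]
Step 8: flows [1->0,2->0,3->0] -> levels [8 6 7 7]
  -> period-2 cycle (repeats step 6); tank 0 never drops to <=3
Tank 0 never reaches <=3 within 15 steps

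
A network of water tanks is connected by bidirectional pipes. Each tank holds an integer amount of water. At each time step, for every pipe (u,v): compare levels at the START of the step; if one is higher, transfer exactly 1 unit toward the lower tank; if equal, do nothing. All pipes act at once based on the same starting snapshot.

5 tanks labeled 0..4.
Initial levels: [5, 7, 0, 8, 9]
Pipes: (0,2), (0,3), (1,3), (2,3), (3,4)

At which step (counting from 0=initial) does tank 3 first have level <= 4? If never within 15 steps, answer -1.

Step 1: flows [0->2,3->0,3->1,3->2,4->3] -> levels [5 8 2 6 8]
Step 2: flows [0->2,3->0,1->3,3->2,4->3] -> levels [5 7 4 6 7]
Step 3: flows [0->2,3->0,1->3,3->2,4->3] -> levels [5 6 6 6 6]
Step 4: flows [2->0,3->0,1=3,2=3,3=4] -> levels [7 6 5 5 6]
Step 5: flows [0->2,0->3,1->3,2=3,4->3] -> levels [5 5 6 8 5]
Step 6: flows [2->0,3->0,3->1,3->2,3->4] -> levels [7 6 6 4 6]
Tank 3 first reaches <=4 at step 6

Answer: 6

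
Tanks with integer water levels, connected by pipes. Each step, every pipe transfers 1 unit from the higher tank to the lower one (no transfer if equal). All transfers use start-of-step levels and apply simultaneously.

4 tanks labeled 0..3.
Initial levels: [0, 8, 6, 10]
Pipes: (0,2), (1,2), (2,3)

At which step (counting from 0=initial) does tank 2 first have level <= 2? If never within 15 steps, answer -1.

Step 1: flows [2->0,1->2,3->2] -> levels [1 7 7 9]
Step 2: flows [2->0,1=2,3->2] -> levels [2 7 7 8]
Step 3: flows [2->0,1=2,3->2] -> levels [3 7 7 7]
Step 4: flows [2->0,1=2,2=3] -> levels [4 7 6 7]
Step 5: flows [2->0,1->2,3->2] -> levels [5 6 7 6]
Step 6: flows [2->0,2->1,2->3] -> levels [6 7 4 7]
Step 7: flows [0->2,1->2,3->2] -> levels [5 6 7 6]
  -> period-2 cycle (repeats step 5); tank 2 never drops to <=2
Tank 2 never reaches <=2 within 15 steps

Answer: -1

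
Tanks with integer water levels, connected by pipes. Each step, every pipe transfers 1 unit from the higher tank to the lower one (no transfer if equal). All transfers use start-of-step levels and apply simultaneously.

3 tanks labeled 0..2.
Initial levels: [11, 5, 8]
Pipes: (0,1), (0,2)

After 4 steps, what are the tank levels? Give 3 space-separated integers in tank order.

Step 1: flows [0->1,0->2] -> levels [9 6 9]
Step 2: flows [0->1,0=2] -> levels [8 7 9]
Step 3: flows [0->1,2->0] -> levels [8 8 8]
Step 4: flows [0=1,0=2] -> levels [8 8 8]

Answer: 8 8 8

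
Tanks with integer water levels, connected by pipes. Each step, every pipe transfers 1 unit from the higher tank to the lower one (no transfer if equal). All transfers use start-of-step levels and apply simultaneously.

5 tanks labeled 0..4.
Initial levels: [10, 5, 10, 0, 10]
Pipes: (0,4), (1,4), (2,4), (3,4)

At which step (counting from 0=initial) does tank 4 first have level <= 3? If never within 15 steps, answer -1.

Step 1: flows [0=4,4->1,2=4,4->3] -> levels [10 6 10 1 8]
Step 2: flows [0->4,4->1,2->4,4->3] -> levels [9 7 9 2 8]
Step 3: flows [0->4,4->1,2->4,4->3] -> levels [8 8 8 3 8]
Step 4: flows [0=4,1=4,2=4,4->3] -> levels [8 8 8 4 7]
Step 5: flows [0->4,1->4,2->4,4->3] -> levels [7 7 7 5 9]
Step 6: flows [4->0,4->1,4->2,4->3] -> levels [8 8 8 6 5]
Step 7: flows [0->4,1->4,2->4,3->4] -> levels [7 7 7 5 9]
  -> period-2 cycle (repeats step 5); tank 4 never drops to <=3
Tank 4 never reaches <=3 within 15 steps

Answer: -1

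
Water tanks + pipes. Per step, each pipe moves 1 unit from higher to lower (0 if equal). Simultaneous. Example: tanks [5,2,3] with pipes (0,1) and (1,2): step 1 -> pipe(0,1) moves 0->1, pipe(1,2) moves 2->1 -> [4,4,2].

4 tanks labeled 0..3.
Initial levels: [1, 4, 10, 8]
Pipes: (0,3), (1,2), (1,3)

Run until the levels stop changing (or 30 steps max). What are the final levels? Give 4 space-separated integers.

Answer: 6 7 5 5

Derivation:
Step 1: flows [3->0,2->1,3->1] -> levels [2 6 9 6]
Step 2: flows [3->0,2->1,1=3] -> levels [3 7 8 5]
Step 3: flows [3->0,2->1,1->3] -> levels [4 7 7 5]
Step 4: flows [3->0,1=2,1->3] -> levels [5 6 7 5]
Step 5: flows [0=3,2->1,1->3] -> levels [5 6 6 6]
Step 6: flows [3->0,1=2,1=3] -> levels [6 6 6 5]
Step 7: flows [0->3,1=2,1->3] -> levels [5 5 6 7]
Step 8: flows [3->0,2->1,3->1] -> levels [6 7 5 5]
Step 9: flows [0->3,1->2,1->3] -> levels [5 5 6 7]
  -> period-2 cycle: step 9 state = step 7 state; never stabilizes
  -> state at step 30: (30-7) mod 2 = 1, same as step 8 -> [6 7 5 5]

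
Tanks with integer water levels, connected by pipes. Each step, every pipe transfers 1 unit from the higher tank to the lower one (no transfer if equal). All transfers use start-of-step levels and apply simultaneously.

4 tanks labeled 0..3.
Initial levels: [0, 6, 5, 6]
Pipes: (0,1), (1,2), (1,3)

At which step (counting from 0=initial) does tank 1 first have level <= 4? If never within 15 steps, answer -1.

Answer: 1

Derivation:
Step 1: flows [1->0,1->2,1=3] -> levels [1 4 6 6]
Tank 1 first reaches <=4 at step 1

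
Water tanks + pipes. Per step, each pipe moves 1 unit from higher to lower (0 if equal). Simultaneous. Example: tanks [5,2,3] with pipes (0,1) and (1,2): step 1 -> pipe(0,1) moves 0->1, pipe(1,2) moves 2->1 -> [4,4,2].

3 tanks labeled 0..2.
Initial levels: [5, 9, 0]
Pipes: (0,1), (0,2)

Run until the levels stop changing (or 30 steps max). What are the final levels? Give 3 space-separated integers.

Answer: 6 4 4

Derivation:
Step 1: flows [1->0,0->2] -> levels [5 8 1]
Step 2: flows [1->0,0->2] -> levels [5 7 2]
Step 3: flows [1->0,0->2] -> levels [5 6 3]
Step 4: flows [1->0,0->2] -> levels [5 5 4]
Step 5: flows [0=1,0->2] -> levels [4 5 5]
Step 6: flows [1->0,2->0] -> levels [6 4 4]
Step 7: flows [0->1,0->2] -> levels [4 5 5]
  -> period-2 cycle: step 7 state = step 5 state; never stabilizes
  -> state at step 30: (30-5) mod 2 = 1, same as step 6 -> [6 4 4]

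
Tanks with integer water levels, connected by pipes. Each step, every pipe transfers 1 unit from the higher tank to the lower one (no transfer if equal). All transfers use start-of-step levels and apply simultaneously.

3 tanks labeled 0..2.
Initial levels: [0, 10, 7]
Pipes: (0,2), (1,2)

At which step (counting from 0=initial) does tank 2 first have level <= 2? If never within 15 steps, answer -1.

Answer: -1

Derivation:
Step 1: flows [2->0,1->2] -> levels [1 9 7]
Step 2: flows [2->0,1->2] -> levels [2 8 7]
Step 3: flows [2->0,1->2] -> levels [3 7 7]
Step 4: flows [2->0,1=2] -> levels [4 7 6]
Step 5: flows [2->0,1->2] -> levels [5 6 6]
Step 6: flows [2->0,1=2] -> levels [6 6 5]
Step 7: flows [0->2,1->2] -> levels [5 5 7]
Step 8: flows [2->0,2->1] -> levels [6 6 5]
  -> period-2 cycle (repeats step 6); tank 2 never drops to <=2
Tank 2 never reaches <=2 within 15 steps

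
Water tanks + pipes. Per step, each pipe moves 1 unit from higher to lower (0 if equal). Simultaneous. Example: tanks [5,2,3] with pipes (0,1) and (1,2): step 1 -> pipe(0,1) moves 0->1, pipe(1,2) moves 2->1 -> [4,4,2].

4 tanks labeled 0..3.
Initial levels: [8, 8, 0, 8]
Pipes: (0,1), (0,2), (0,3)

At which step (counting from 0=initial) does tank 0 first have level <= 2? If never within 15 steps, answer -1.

Answer: -1

Derivation:
Step 1: flows [0=1,0->2,0=3] -> levels [7 8 1 8]
Step 2: flows [1->0,0->2,3->0] -> levels [8 7 2 7]
Step 3: flows [0->1,0->2,0->3] -> levels [5 8 3 8]
Step 4: flows [1->0,0->2,3->0] -> levels [6 7 4 7]
Step 5: flows [1->0,0->2,3->0] -> levels [7 6 5 6]
Step 6: flows [0->1,0->2,0->3] -> levels [4 7 6 7]
Step 7: flows [1->0,2->0,3->0] -> levels [7 6 5 6]
  -> period-2 cycle (repeats step 5); tank 0 never drops to <=2
Tank 0 never reaches <=2 within 15 steps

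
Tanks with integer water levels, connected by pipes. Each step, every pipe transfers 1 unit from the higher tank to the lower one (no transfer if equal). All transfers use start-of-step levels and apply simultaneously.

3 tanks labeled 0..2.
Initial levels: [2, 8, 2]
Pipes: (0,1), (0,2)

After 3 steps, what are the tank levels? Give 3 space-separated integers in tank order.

Answer: 4 5 3

Derivation:
Step 1: flows [1->0,0=2] -> levels [3 7 2]
Step 2: flows [1->0,0->2] -> levels [3 6 3]
Step 3: flows [1->0,0=2] -> levels [4 5 3]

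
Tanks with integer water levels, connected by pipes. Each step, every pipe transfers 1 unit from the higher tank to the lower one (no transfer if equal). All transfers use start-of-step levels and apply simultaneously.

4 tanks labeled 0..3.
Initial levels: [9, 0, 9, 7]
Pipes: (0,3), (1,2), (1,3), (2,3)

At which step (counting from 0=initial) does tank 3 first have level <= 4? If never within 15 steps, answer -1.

Step 1: flows [0->3,2->1,3->1,2->3] -> levels [8 2 7 8]
Step 2: flows [0=3,2->1,3->1,3->2] -> levels [8 4 7 6]
Step 3: flows [0->3,2->1,3->1,2->3] -> levels [7 6 5 7]
Step 4: flows [0=3,1->2,3->1,3->2] -> levels [7 6 7 5]
Step 5: flows [0->3,2->1,1->3,2->3] -> levels [6 6 5 8]
Step 6: flows [3->0,1->2,3->1,3->2] -> levels [7 6 7 5]
  -> period-2 cycle (repeats step 4); tank 3 never drops to <=4
Tank 3 never reaches <=4 within 15 steps

Answer: -1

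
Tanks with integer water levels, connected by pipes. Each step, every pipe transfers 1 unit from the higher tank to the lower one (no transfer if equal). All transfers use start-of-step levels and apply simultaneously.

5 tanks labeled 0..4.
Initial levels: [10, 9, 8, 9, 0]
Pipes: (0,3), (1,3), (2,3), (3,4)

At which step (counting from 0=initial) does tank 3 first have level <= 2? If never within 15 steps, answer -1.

Answer: -1

Derivation:
Step 1: flows [0->3,1=3,3->2,3->4] -> levels [9 9 9 8 1]
Step 2: flows [0->3,1->3,2->3,3->4] -> levels [8 8 8 10 2]
Step 3: flows [3->0,3->1,3->2,3->4] -> levels [9 9 9 6 3]
Step 4: flows [0->3,1->3,2->3,3->4] -> levels [8 8 8 8 4]
Step 5: flows [0=3,1=3,2=3,3->4] -> levels [8 8 8 7 5]
Step 6: flows [0->3,1->3,2->3,3->4] -> levels [7 7 7 9 6]
Step 7: flows [3->0,3->1,3->2,3->4] -> levels [8 8 8 5 7]
Step 8: flows [0->3,1->3,2->3,4->3] -> levels [7 7 7 9 6]
  -> period-2 cycle (repeats step 6); tank 3 never drops to <=2
Tank 3 never reaches <=2 within 15 steps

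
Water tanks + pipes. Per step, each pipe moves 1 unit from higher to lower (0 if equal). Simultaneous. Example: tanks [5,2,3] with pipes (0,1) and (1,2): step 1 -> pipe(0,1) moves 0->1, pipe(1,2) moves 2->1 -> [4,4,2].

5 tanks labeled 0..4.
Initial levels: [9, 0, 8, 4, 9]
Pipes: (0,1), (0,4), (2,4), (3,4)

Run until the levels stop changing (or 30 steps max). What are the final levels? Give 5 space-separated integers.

Step 1: flows [0->1,0=4,4->2,4->3] -> levels [8 1 9 5 7]
Step 2: flows [0->1,0->4,2->4,4->3] -> levels [6 2 8 6 8]
Step 3: flows [0->1,4->0,2=4,4->3] -> levels [6 3 8 7 6]
Step 4: flows [0->1,0=4,2->4,3->4] -> levels [5 4 7 6 8]
Step 5: flows [0->1,4->0,4->2,4->3] -> levels [5 5 8 7 5]
Step 6: flows [0=1,0=4,2->4,3->4] -> levels [5 5 7 6 7]
Step 7: flows [0=1,4->0,2=4,4->3] -> levels [6 5 7 7 5]
Step 8: flows [0->1,0->4,2->4,3->4] -> levels [4 6 6 6 8]
Step 9: flows [1->0,4->0,4->2,4->3] -> levels [6 5 7 7 5]
  -> period-2 cycle: step 9 state = step 7 state; never stabilizes
  -> state at step 30: (30-7) mod 2 = 1, same as step 8 -> [4 6 6 6 8]

Answer: 4 6 6 6 8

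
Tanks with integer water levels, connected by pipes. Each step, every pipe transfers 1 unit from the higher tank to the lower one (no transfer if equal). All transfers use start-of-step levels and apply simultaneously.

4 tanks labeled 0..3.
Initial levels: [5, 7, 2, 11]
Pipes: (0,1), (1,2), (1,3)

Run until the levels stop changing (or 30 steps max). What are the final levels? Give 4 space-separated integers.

Answer: 7 4 7 7

Derivation:
Step 1: flows [1->0,1->2,3->1] -> levels [6 6 3 10]
Step 2: flows [0=1,1->2,3->1] -> levels [6 6 4 9]
Step 3: flows [0=1,1->2,3->1] -> levels [6 6 5 8]
Step 4: flows [0=1,1->2,3->1] -> levels [6 6 6 7]
Step 5: flows [0=1,1=2,3->1] -> levels [6 7 6 6]
Step 6: flows [1->0,1->2,1->3] -> levels [7 4 7 7]
Step 7: flows [0->1,2->1,3->1] -> levels [6 7 6 6]
  -> period-2 cycle: step 7 state = step 5 state; never stabilizes
  -> state at step 30: (30-5) mod 2 = 1, same as step 6 -> [7 4 7 7]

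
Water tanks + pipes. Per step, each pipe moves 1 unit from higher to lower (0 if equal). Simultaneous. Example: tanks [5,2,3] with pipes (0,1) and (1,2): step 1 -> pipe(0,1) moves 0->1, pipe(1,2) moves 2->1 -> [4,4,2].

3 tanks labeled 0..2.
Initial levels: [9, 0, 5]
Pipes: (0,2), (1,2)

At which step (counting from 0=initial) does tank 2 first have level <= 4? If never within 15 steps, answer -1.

Answer: 5

Derivation:
Step 1: flows [0->2,2->1] -> levels [8 1 5]
Step 2: flows [0->2,2->1] -> levels [7 2 5]
Step 3: flows [0->2,2->1] -> levels [6 3 5]
Step 4: flows [0->2,2->1] -> levels [5 4 5]
Step 5: flows [0=2,2->1] -> levels [5 5 4]
Tank 2 first reaches <=4 at step 5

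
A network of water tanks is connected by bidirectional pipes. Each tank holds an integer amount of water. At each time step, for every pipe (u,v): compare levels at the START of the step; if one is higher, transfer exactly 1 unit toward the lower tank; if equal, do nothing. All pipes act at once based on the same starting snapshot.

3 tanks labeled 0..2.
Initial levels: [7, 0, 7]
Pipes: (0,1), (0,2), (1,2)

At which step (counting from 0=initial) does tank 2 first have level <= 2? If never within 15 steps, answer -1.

Step 1: flows [0->1,0=2,2->1] -> levels [6 2 6]
Step 2: flows [0->1,0=2,2->1] -> levels [5 4 5]
Step 3: flows [0->1,0=2,2->1] -> levels [4 6 4]
Step 4: flows [1->0,0=2,1->2] -> levels [5 4 5]
  -> period-2 cycle (repeats step 2); tank 2 never drops to <=2
Tank 2 never reaches <=2 within 15 steps

Answer: -1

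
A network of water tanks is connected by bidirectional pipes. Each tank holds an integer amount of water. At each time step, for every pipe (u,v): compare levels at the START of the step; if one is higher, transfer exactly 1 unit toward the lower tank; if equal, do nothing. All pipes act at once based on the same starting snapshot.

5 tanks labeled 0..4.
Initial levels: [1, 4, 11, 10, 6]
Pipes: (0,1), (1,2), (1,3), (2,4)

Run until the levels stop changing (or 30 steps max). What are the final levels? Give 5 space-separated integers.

Step 1: flows [1->0,2->1,3->1,2->4] -> levels [2 5 9 9 7]
Step 2: flows [1->0,2->1,3->1,2->4] -> levels [3 6 7 8 8]
Step 3: flows [1->0,2->1,3->1,4->2] -> levels [4 7 7 7 7]
Step 4: flows [1->0,1=2,1=3,2=4] -> levels [5 6 7 7 7]
Step 5: flows [1->0,2->1,3->1,2=4] -> levels [6 7 6 6 7]
Step 6: flows [1->0,1->2,1->3,4->2] -> levels [7 4 8 7 6]
Step 7: flows [0->1,2->1,3->1,2->4] -> levels [6 7 6 6 7]
  -> period-2 cycle: step 7 state = step 5 state; never stabilizes
  -> state at step 30: (30-5) mod 2 = 1, same as step 6 -> [7 4 8 7 6]

Answer: 7 4 8 7 6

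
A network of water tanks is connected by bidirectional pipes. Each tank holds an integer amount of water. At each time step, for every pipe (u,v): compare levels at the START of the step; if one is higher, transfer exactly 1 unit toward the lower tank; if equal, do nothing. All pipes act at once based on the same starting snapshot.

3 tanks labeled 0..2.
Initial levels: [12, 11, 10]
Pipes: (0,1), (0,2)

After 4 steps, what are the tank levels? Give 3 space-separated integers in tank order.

Step 1: flows [0->1,0->2] -> levels [10 12 11]
Step 2: flows [1->0,2->0] -> levels [12 11 10]
  -> period-2 cycle: step 2 state = step 0 state
  -> state at step 4: (4-0) mod 2 = 0, same as step 0 -> [12 11 10]

Answer: 12 11 10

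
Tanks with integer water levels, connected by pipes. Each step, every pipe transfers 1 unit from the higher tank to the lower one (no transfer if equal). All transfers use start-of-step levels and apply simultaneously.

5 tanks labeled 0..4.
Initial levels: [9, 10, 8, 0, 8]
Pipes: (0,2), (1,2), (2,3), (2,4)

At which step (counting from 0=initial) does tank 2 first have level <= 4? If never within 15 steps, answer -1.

Answer: -1

Derivation:
Step 1: flows [0->2,1->2,2->3,2=4] -> levels [8 9 9 1 8]
Step 2: flows [2->0,1=2,2->3,2->4] -> levels [9 9 6 2 9]
Step 3: flows [0->2,1->2,2->3,4->2] -> levels [8 8 8 3 8]
Step 4: flows [0=2,1=2,2->3,2=4] -> levels [8 8 7 4 8]
Step 5: flows [0->2,1->2,2->3,4->2] -> levels [7 7 9 5 7]
Step 6: flows [2->0,2->1,2->3,2->4] -> levels [8 8 5 6 8]
Step 7: flows [0->2,1->2,3->2,4->2] -> levels [7 7 9 5 7]
  -> period-2 cycle (repeats step 5); tank 2 never drops to <=4
Tank 2 never reaches <=4 within 15 steps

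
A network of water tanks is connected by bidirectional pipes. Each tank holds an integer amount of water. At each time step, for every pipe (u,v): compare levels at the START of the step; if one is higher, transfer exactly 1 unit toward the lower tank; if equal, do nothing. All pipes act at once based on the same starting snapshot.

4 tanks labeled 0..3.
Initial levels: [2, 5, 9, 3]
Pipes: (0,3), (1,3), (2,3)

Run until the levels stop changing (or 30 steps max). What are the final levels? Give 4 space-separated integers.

Answer: 5 5 5 4

Derivation:
Step 1: flows [3->0,1->3,2->3] -> levels [3 4 8 4]
Step 2: flows [3->0,1=3,2->3] -> levels [4 4 7 4]
Step 3: flows [0=3,1=3,2->3] -> levels [4 4 6 5]
Step 4: flows [3->0,3->1,2->3] -> levels [5 5 5 4]
Step 5: flows [0->3,1->3,2->3] -> levels [4 4 4 7]
Step 6: flows [3->0,3->1,3->2] -> levels [5 5 5 4]
  -> period-2 cycle: step 6 state = step 4 state; never stabilizes
  -> state at step 30: (30-4) mod 2 = 0, same as step 4 -> [5 5 5 4]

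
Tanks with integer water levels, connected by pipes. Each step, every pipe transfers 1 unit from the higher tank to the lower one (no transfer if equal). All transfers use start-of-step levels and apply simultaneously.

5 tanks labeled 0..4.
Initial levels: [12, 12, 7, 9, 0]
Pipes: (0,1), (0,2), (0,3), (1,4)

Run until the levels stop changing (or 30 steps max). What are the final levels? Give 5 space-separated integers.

Step 1: flows [0=1,0->2,0->3,1->4] -> levels [10 11 8 10 1]
Step 2: flows [1->0,0->2,0=3,1->4] -> levels [10 9 9 10 2]
Step 3: flows [0->1,0->2,0=3,1->4] -> levels [8 9 10 10 3]
Step 4: flows [1->0,2->0,3->0,1->4] -> levels [11 7 9 9 4]
Step 5: flows [0->1,0->2,0->3,1->4] -> levels [8 7 10 10 5]
Step 6: flows [0->1,2->0,3->0,1->4] -> levels [9 7 9 9 6]
Step 7: flows [0->1,0=2,0=3,1->4] -> levels [8 7 9 9 7]
Step 8: flows [0->1,2->0,3->0,1=4] -> levels [9 8 8 8 7]
Step 9: flows [0->1,0->2,0->3,1->4] -> levels [6 8 9 9 8]
Step 10: flows [1->0,2->0,3->0,1=4] -> levels [9 7 8 8 8]
Step 11: flows [0->1,0->2,0->3,4->1] -> levels [6 9 9 9 7]
Step 12: flows [1->0,2->0,3->0,1->4] -> levels [9 7 8 8 8]
  -> period-2 cycle: step 12 state = step 10 state; never stabilizes
  -> state at step 30: (30-10) mod 2 = 0, same as step 10 -> [9 7 8 8 8]

Answer: 9 7 8 8 8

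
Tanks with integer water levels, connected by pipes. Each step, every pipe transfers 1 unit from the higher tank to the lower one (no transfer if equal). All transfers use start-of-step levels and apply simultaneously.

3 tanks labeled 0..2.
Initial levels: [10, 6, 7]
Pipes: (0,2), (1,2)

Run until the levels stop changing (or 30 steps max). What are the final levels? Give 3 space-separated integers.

Step 1: flows [0->2,2->1] -> levels [9 7 7]
Step 2: flows [0->2,1=2] -> levels [8 7 8]
Step 3: flows [0=2,2->1] -> levels [8 8 7]
Step 4: flows [0->2,1->2] -> levels [7 7 9]
Step 5: flows [2->0,2->1] -> levels [8 8 7]
  -> period-2 cycle: step 5 state = step 3 state; never stabilizes
  -> state at step 30: (30-3) mod 2 = 1, same as step 4 -> [7 7 9]

Answer: 7 7 9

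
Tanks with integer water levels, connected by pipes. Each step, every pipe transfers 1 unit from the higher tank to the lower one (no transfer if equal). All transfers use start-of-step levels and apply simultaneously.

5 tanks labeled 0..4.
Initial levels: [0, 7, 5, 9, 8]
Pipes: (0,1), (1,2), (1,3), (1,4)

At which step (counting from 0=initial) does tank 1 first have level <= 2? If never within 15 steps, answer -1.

Answer: -1

Derivation:
Step 1: flows [1->0,1->2,3->1,4->1] -> levels [1 7 6 8 7]
Step 2: flows [1->0,1->2,3->1,1=4] -> levels [2 6 7 7 7]
Step 3: flows [1->0,2->1,3->1,4->1] -> levels [3 8 6 6 6]
Step 4: flows [1->0,1->2,1->3,1->4] -> levels [4 4 7 7 7]
Step 5: flows [0=1,2->1,3->1,4->1] -> levels [4 7 6 6 6]
Step 6: flows [1->0,1->2,1->3,1->4] -> levels [5 3 7 7 7]
Step 7: flows [0->1,2->1,3->1,4->1] -> levels [4 7 6 6 6]
  -> period-2 cycle (repeats step 5); tank 1 never drops to <=2
Tank 1 never reaches <=2 within 15 steps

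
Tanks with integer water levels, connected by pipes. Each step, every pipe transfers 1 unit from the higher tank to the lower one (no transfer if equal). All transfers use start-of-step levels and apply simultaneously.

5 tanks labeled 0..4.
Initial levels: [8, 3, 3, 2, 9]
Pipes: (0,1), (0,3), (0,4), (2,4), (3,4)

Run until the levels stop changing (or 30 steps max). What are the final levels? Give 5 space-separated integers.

Answer: 4 5 5 6 5

Derivation:
Step 1: flows [0->1,0->3,4->0,4->2,4->3] -> levels [7 4 4 4 6]
Step 2: flows [0->1,0->3,0->4,4->2,4->3] -> levels [4 5 5 6 5]
Step 3: flows [1->0,3->0,4->0,2=4,3->4] -> levels [7 4 5 4 5]
Step 4: flows [0->1,0->3,0->4,2=4,4->3] -> levels [4 5 5 6 5]
  -> period-2 cycle: step 4 state = step 2 state; never stabilizes
  -> state at step 30: (30-2) mod 2 = 0, same as step 2 -> [4 5 5 6 5]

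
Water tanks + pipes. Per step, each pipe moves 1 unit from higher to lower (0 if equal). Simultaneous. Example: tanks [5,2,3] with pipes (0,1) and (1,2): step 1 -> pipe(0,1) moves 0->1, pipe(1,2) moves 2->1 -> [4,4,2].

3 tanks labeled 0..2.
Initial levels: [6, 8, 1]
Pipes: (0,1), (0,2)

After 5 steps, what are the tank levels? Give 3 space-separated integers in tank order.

Answer: 5 5 5

Derivation:
Step 1: flows [1->0,0->2] -> levels [6 7 2]
Step 2: flows [1->0,0->2] -> levels [6 6 3]
Step 3: flows [0=1,0->2] -> levels [5 6 4]
Step 4: flows [1->0,0->2] -> levels [5 5 5]
Step 5: flows [0=1,0=2] -> levels [5 5 5]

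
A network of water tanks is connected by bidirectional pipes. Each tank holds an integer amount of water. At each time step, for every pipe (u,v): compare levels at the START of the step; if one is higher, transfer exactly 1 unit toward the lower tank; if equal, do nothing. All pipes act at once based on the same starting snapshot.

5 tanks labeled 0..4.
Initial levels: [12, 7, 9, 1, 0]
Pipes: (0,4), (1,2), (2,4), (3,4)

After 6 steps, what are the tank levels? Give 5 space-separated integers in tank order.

Step 1: flows [0->4,2->1,2->4,3->4] -> levels [11 8 7 0 3]
Step 2: flows [0->4,1->2,2->4,4->3] -> levels [10 7 7 1 4]
Step 3: flows [0->4,1=2,2->4,4->3] -> levels [9 7 6 2 5]
Step 4: flows [0->4,1->2,2->4,4->3] -> levels [8 6 6 3 6]
Step 5: flows [0->4,1=2,2=4,4->3] -> levels [7 6 6 4 6]
Step 6: flows [0->4,1=2,2=4,4->3] -> levels [6 6 6 5 6]

Answer: 6 6 6 5 6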